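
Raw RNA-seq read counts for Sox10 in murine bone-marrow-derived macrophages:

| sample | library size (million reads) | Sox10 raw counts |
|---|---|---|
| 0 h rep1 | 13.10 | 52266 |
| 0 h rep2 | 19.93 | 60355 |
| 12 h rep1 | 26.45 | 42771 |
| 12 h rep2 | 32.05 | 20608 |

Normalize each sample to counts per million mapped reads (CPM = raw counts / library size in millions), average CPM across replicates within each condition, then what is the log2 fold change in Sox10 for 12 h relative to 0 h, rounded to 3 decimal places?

CPM(0 h rep1) = 52266 / 13.10 = 3989.7710
CPM(0 h rep2) = 60355 / 19.93 = 3028.3492
CPM(12 h rep1) = 42771 / 26.45 = 1617.0510
CPM(12 h rep2) = 20608 / 32.05 = 642.9953
mean CPM(0 h) = 3509.0601; mean CPM(12 h) = 1130.0232
Fold change = 1130.0232 / 3509.0601 = 0.32203
log2(0.32203) = -1.6347

-1.635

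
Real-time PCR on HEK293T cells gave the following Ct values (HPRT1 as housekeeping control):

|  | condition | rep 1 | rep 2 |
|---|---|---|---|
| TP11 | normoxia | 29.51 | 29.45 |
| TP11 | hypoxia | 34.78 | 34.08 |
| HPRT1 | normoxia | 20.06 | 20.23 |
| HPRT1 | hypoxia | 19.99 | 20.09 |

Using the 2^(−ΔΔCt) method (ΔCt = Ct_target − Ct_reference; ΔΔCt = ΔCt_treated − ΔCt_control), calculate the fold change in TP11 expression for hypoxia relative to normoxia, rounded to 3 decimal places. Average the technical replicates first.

0.030

Mean Ct: TP11 normoxia 29.480; TP11 hypoxia 34.430; HPRT1 normoxia 20.145; HPRT1 hypoxia 20.040
ΔCt(normoxia) = 29.480 − 20.145 = 9.335
ΔCt(hypoxia) = 34.430 − 20.040 = 14.390
ΔΔCt = 14.390 − 9.335 = 5.055
Fold change = 2^(−5.055) = 0.0301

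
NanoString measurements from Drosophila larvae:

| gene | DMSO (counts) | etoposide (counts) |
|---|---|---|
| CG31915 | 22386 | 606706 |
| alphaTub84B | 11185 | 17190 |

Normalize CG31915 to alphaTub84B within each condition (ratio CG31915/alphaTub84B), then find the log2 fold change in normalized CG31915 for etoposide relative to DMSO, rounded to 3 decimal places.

CG31915/alphaTub84B (DMSO) = 22386 / 11185 = 2.0014
CG31915/alphaTub84B (etoposide) = 606706 / 17190 = 35.294
Fold change = 35.294 / 2.0014 = 17.6344
log2(17.6344) = 4.1403

4.140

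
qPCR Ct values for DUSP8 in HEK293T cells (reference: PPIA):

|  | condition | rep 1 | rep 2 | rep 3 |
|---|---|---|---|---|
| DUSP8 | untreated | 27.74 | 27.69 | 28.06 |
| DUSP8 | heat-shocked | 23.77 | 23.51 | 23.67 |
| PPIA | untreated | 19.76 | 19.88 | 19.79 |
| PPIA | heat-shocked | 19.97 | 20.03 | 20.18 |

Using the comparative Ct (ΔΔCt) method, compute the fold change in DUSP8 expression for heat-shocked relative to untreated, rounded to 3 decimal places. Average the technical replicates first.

Mean Ct: DUSP8 untreated 27.830; DUSP8 heat-shocked 23.650; PPIA untreated 19.810; PPIA heat-shocked 20.060
ΔCt(untreated) = 27.830 − 19.810 = 8.020
ΔCt(heat-shocked) = 23.650 − 20.060 = 3.590
ΔΔCt = 3.590 − 8.020 = -4.430
Fold change = 2^(−(-4.430)) = 2^4.430 = 21.5557

21.556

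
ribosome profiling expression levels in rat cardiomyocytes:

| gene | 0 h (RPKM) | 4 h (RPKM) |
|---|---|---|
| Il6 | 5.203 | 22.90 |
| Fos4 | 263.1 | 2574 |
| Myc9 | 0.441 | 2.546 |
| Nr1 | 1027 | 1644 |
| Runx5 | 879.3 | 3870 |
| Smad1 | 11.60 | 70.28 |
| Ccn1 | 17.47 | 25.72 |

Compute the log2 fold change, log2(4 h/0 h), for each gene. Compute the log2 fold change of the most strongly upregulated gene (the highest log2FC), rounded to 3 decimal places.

log2(22.90/5.203) = 2.138  (Il6)
log2(2574/263.1) = 3.290  (Fos4)
log2(2.546/0.441) = 2.529  (Myc9)
log2(1644/1027) = 0.679  (Nr1)
log2(3870/879.3) = 2.138  (Runx5)
log2(70.28/11.60) = 2.599  (Smad1)
log2(25.72/17.47) = 0.558  (Ccn1)
Fos4 is most strongly upregulated.

3.290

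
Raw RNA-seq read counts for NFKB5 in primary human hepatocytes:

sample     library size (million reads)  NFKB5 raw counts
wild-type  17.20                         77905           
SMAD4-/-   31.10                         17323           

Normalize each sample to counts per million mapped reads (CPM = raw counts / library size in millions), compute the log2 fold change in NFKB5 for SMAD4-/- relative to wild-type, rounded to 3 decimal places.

-3.024

CPM(wild-type) = 77905 / 17.20 = 4529.3605
CPM(SMAD4-/-) = 17323 / 31.10 = 557.0096
Fold change = 557.0096 / 4529.3605 = 0.12298
log2(0.12298) = -3.0235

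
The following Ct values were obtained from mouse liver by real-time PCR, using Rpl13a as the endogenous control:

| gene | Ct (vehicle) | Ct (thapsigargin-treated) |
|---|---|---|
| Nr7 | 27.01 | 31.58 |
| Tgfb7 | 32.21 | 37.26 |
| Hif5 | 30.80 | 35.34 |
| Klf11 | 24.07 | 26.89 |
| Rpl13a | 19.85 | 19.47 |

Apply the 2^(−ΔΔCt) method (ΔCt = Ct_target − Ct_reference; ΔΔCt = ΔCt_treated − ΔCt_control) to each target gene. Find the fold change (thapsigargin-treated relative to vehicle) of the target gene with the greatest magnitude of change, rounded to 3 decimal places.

0.023

Nr7: ΔΔCt = (31.58−19.47) − (27.01−19.85) = 12.11 − 7.16 = 4.95; fold change = 2^-4.95 = 0.032
Tgfb7: ΔΔCt = (37.26−19.47) − (32.21−19.85) = 17.79 − 12.36 = 5.43; fold change = 2^-5.43 = 0.023
Hif5: ΔΔCt = (35.34−19.47) − (30.80−19.85) = 15.87 − 10.95 = 4.92; fold change = 2^-4.92 = 0.033
Klf11: ΔΔCt = (26.89−19.47) − (24.07−19.85) = 7.42 − 4.22 = 3.20; fold change = 2^-3.20 = 0.109
Tgfb7 has the largest |ΔΔCt| = 5.43.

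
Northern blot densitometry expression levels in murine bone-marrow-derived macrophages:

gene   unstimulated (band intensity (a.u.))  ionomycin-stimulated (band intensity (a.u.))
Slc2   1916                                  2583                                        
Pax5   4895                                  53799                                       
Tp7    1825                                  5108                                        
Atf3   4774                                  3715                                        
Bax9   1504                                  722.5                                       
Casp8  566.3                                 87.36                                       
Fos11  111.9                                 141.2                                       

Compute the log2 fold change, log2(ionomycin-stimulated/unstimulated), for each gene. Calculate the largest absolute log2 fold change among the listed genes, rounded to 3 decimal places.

log2(2583/1916) = 0.431  (Slc2)
log2(53799/4895) = 3.458  (Pax5)
log2(5108/1825) = 1.485  (Tp7)
log2(3715/4774) = -0.362  (Atf3)
log2(722.5/1504) = -1.058  (Bax9)
log2(87.36/566.3) = -2.697  (Casp8)
log2(141.2/111.9) = 0.336  (Fos11)
The largest magnitude belongs to Pax5.

3.458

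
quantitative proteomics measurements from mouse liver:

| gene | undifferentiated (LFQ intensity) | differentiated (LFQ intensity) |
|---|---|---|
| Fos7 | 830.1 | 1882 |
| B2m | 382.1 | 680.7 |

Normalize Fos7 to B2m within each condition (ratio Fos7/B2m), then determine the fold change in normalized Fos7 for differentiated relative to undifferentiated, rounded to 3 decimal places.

Fos7/B2m (undifferentiated) = 830.1 / 382.1 = 2.1725
Fos7/B2m (differentiated) = 1882 / 680.7 = 2.7648
Fold change = 2.7648 / 2.1725 = 1.2727

1.273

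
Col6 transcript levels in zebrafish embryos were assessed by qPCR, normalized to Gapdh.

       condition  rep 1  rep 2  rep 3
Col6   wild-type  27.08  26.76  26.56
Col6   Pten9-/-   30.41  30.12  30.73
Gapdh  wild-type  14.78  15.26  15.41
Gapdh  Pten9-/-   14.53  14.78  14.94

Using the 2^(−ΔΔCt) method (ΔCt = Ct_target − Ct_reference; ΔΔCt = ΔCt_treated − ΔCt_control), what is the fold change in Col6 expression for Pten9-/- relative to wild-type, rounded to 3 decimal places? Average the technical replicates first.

0.062

Mean Ct: Col6 wild-type 26.800; Col6 Pten9-/- 30.420; Gapdh wild-type 15.150; Gapdh Pten9-/- 14.750
ΔCt(wild-type) = 26.800 − 15.150 = 11.650
ΔCt(Pten9-/-) = 30.420 − 14.750 = 15.670
ΔΔCt = 15.670 − 11.650 = 4.020
Fold change = 2^(−4.020) = 0.0616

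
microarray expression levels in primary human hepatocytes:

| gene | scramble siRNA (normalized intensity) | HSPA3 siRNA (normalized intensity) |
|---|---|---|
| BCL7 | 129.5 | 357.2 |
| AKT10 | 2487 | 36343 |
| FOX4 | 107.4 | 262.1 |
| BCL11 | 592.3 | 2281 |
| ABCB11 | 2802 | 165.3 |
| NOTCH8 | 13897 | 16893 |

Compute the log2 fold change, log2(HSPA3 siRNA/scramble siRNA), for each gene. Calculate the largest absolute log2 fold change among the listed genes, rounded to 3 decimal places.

log2(357.2/129.5) = 1.464  (BCL7)
log2(36343/2487) = 3.869  (AKT10)
log2(262.1/107.4) = 1.287  (FOX4)
log2(2281/592.3) = 1.945  (BCL11)
log2(165.3/2802) = -4.083  (ABCB11)
log2(16893/13897) = 0.282  (NOTCH8)
The largest magnitude belongs to ABCB11.

4.083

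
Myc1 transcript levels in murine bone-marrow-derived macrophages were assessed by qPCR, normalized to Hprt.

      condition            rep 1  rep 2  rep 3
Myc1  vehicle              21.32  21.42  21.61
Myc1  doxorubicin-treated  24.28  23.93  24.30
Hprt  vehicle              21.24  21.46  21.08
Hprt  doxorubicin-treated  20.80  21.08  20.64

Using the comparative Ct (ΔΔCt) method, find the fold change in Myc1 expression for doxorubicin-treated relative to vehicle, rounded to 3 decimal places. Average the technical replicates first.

0.113

Mean Ct: Myc1 vehicle 21.450; Myc1 doxorubicin-treated 24.170; Hprt vehicle 21.260; Hprt doxorubicin-treated 20.840
ΔCt(vehicle) = 21.450 − 21.260 = 0.190
ΔCt(doxorubicin-treated) = 24.170 − 20.840 = 3.330
ΔΔCt = 3.330 − 0.190 = 3.140
Fold change = 2^(−3.140) = 0.1134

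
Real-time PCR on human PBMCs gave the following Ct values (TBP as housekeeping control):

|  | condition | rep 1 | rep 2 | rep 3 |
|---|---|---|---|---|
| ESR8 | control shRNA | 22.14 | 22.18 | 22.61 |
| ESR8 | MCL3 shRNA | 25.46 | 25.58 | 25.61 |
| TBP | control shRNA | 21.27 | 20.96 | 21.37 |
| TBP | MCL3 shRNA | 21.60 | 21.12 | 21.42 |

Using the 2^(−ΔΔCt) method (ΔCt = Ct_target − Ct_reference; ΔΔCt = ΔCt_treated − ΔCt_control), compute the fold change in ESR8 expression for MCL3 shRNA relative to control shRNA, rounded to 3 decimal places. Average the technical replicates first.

0.120

Mean Ct: ESR8 control shRNA 22.310; ESR8 MCL3 shRNA 25.550; TBP control shRNA 21.200; TBP MCL3 shRNA 21.380
ΔCt(control shRNA) = 22.310 − 21.200 = 1.110
ΔCt(MCL3 shRNA) = 25.550 − 21.380 = 4.170
ΔΔCt = 4.170 − 1.110 = 3.060
Fold change = 2^(−3.060) = 0.1199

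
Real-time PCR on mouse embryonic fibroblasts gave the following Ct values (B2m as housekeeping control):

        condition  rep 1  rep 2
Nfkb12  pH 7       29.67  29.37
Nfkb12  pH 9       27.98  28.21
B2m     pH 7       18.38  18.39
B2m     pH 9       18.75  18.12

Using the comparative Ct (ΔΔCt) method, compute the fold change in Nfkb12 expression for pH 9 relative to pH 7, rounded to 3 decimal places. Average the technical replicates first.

Mean Ct: Nfkb12 pH 7 29.520; Nfkb12 pH 9 28.095; B2m pH 7 18.385; B2m pH 9 18.435
ΔCt(pH 7) = 29.520 − 18.385 = 11.135
ΔCt(pH 9) = 28.095 − 18.435 = 9.660
ΔΔCt = 9.660 − 11.135 = -1.475
Fold change = 2^(−(-1.475)) = 2^1.475 = 2.7798

2.780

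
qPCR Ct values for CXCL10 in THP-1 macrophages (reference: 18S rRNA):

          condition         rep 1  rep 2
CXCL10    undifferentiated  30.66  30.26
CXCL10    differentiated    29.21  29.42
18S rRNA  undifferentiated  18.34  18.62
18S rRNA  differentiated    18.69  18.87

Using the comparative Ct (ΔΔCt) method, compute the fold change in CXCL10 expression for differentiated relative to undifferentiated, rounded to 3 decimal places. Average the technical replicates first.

2.723

Mean Ct: CXCL10 undifferentiated 30.460; CXCL10 differentiated 29.315; 18S rRNA undifferentiated 18.480; 18S rRNA differentiated 18.780
ΔCt(undifferentiated) = 30.460 − 18.480 = 11.980
ΔCt(differentiated) = 29.315 − 18.780 = 10.535
ΔΔCt = 10.535 − 11.980 = -1.445
Fold change = 2^(−(-1.445)) = 2^1.445 = 2.7226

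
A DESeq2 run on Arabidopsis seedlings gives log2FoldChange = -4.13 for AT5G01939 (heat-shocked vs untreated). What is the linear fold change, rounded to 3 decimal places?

0.057

Fold change = 2^(-4.13) = 0.0571
That is, AT5G01939 drops to 5.7% of the untreated level.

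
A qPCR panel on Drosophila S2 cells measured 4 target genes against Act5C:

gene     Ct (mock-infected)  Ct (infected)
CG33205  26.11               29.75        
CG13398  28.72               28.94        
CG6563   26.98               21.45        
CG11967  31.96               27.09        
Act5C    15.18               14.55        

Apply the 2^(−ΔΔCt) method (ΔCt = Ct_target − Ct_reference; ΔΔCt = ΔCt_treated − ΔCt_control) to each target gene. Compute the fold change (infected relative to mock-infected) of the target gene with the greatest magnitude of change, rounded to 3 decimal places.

CG33205: ΔΔCt = (29.75−14.55) − (26.11−15.18) = 15.20 − 10.93 = 4.27; fold change = 2^-4.27 = 0.052
CG13398: ΔΔCt = (28.94−14.55) − (28.72−15.18) = 14.39 − 13.54 = 0.85; fold change = 2^-0.85 = 0.555
CG6563: ΔΔCt = (21.45−14.55) − (26.98−15.18) = 6.90 − 11.80 = -4.90; fold change = 2^4.90 = 29.857
CG11967: ΔΔCt = (27.09−14.55) − (31.96−15.18) = 12.54 − 16.78 = -4.24; fold change = 2^4.24 = 18.896
CG6563 has the largest |ΔΔCt| = 4.90.

29.857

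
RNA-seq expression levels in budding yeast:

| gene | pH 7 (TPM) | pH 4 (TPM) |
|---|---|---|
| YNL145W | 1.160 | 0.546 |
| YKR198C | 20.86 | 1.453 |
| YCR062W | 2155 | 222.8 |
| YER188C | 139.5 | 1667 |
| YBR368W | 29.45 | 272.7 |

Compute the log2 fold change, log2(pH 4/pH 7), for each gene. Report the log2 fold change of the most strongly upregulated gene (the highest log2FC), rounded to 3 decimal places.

log2(0.546/1.160) = -1.087  (YNL145W)
log2(1.453/20.86) = -3.844  (YKR198C)
log2(222.8/2155) = -3.274  (YCR062W)
log2(1667/139.5) = 3.579  (YER188C)
log2(272.7/29.45) = 3.211  (YBR368W)
YER188C is most strongly upregulated.

3.579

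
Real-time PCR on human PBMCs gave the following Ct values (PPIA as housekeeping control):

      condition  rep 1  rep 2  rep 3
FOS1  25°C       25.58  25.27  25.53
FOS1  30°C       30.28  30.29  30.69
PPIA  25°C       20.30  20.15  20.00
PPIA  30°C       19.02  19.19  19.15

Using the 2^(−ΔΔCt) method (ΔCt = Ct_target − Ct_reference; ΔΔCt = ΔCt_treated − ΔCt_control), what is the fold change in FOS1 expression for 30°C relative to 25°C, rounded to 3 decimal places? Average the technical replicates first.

Mean Ct: FOS1 25°C 25.460; FOS1 30°C 30.420; PPIA 25°C 20.150; PPIA 30°C 19.120
ΔCt(25°C) = 25.460 − 20.150 = 5.310
ΔCt(30°C) = 30.420 − 19.120 = 11.300
ΔΔCt = 11.300 − 5.310 = 5.990
Fold change = 2^(−5.990) = 0.0157

0.016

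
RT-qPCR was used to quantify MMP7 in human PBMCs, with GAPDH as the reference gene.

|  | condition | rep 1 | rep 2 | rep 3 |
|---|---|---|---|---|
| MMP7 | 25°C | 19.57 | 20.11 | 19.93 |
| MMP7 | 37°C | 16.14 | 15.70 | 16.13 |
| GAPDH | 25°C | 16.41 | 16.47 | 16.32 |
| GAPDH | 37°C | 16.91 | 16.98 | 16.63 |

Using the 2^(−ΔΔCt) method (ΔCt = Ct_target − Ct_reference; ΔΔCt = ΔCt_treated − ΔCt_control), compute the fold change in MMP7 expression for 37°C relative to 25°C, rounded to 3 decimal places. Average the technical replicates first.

Mean Ct: MMP7 25°C 19.870; MMP7 37°C 15.990; GAPDH 25°C 16.400; GAPDH 37°C 16.840
ΔCt(25°C) = 19.870 − 16.400 = 3.470
ΔCt(37°C) = 15.990 − 16.840 = -0.850
ΔΔCt = -0.850 − 3.470 = -4.320
Fold change = 2^(−(-4.320)) = 2^4.320 = 19.9733

19.973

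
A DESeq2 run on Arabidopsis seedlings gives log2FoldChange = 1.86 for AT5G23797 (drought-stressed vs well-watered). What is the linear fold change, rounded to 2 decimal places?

3.63

Fold change = 2^(1.86) = 3.630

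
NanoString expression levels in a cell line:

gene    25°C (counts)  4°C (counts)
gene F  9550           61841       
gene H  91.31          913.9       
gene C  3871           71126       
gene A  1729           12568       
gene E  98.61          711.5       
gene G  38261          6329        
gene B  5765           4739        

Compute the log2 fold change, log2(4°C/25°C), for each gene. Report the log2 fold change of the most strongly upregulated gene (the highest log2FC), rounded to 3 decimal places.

4.200

log2(61841/9550) = 2.695  (gene F)
log2(913.9/91.31) = 3.323  (gene H)
log2(71126/3871) = 4.200  (gene C)
log2(12568/1729) = 2.862  (gene A)
log2(711.5/98.61) = 2.851  (gene E)
log2(6329/38261) = -2.596  (gene G)
log2(4739/5765) = -0.283  (gene B)
gene C is most strongly upregulated.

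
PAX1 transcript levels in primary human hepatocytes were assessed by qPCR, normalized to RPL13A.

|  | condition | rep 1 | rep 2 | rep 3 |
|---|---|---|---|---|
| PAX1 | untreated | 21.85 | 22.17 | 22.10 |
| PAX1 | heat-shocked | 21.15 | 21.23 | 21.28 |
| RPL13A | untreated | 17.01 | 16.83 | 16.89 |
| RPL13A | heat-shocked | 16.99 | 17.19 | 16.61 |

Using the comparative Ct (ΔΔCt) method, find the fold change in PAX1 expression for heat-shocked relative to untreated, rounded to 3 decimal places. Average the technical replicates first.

Mean Ct: PAX1 untreated 22.040; PAX1 heat-shocked 21.220; RPL13A untreated 16.910; RPL13A heat-shocked 16.930
ΔCt(untreated) = 22.040 − 16.910 = 5.130
ΔCt(heat-shocked) = 21.220 − 16.930 = 4.290
ΔΔCt = 4.290 − 5.130 = -0.840
Fold change = 2^(−(-0.840)) = 2^0.840 = 1.7901

1.790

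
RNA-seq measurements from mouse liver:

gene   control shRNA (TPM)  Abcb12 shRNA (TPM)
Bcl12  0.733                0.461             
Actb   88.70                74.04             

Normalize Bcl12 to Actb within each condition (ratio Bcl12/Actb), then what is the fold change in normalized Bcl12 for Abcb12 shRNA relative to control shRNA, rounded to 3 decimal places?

0.753

Bcl12/Actb (control shRNA) = 0.733 / 88.70 = 0.0082638
Bcl12/Actb (Abcb12 shRNA) = 0.461 / 74.04 = 0.0062264
Fold change = 0.0062264 / 0.0082638 = 0.7534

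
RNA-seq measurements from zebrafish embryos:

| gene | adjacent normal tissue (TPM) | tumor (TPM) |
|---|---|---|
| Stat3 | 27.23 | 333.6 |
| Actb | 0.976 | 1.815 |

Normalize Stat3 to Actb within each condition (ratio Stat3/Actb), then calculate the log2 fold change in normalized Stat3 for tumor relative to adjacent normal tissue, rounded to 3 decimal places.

Stat3/Actb (adjacent normal tissue) = 27.23 / 0.976 = 27.9
Stat3/Actb (tumor) = 333.6 / 1.815 = 183.8
Fold change = 183.8 / 27.9 = 6.5880
log2(6.5880) = 2.7198

2.720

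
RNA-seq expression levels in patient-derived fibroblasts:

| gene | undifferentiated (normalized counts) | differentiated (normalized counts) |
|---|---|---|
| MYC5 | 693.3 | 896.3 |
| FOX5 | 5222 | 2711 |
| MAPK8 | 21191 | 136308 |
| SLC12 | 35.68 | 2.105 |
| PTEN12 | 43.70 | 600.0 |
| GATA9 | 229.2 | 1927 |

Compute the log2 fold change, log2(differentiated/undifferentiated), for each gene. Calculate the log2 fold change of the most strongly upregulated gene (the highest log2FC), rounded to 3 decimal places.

log2(896.3/693.3) = 0.371  (MYC5)
log2(2711/5222) = -0.946  (FOX5)
log2(136308/21191) = 2.685  (MAPK8)
log2(2.105/35.68) = -4.083  (SLC12)
log2(600.0/43.70) = 3.779  (PTEN12)
log2(1927/229.2) = 3.072  (GATA9)
PTEN12 is most strongly upregulated.

3.779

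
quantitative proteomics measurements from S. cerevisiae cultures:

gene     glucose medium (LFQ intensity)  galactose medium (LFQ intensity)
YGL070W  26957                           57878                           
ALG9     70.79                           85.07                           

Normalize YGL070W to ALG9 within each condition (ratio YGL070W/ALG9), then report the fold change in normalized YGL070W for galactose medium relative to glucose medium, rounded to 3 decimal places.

YGL070W/ALG9 (glucose medium) = 26957 / 70.79 = 380.8
YGL070W/ALG9 (galactose medium) = 57878 / 85.07 = 680.36
Fold change = 680.36 / 380.8 = 1.7866

1.787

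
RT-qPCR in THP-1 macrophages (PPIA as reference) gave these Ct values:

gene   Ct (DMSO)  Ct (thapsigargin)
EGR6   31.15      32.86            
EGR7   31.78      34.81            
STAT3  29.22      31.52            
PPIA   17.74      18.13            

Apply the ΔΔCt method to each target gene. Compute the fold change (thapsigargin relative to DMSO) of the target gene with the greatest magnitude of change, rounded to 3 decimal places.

0.160

EGR6: ΔΔCt = (32.86−18.13) − (31.15−17.74) = 14.73 − 13.41 = 1.32; fold change = 2^-1.32 = 0.401
EGR7: ΔΔCt = (34.81−18.13) − (31.78−17.74) = 16.68 − 14.04 = 2.64; fold change = 2^-2.64 = 0.160
STAT3: ΔΔCt = (31.52−18.13) − (29.22−17.74) = 13.39 − 11.48 = 1.91; fold change = 2^-1.91 = 0.266
EGR7 has the largest |ΔΔCt| = 2.64.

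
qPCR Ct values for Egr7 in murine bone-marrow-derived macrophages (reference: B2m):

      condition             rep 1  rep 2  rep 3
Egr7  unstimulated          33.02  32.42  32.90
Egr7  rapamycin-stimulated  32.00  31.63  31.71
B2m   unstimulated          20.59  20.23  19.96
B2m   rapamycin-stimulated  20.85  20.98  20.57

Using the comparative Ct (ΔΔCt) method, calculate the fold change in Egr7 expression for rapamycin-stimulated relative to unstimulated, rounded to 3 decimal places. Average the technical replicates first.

Mean Ct: Egr7 unstimulated 32.780; Egr7 rapamycin-stimulated 31.780; B2m unstimulated 20.260; B2m rapamycin-stimulated 20.800
ΔCt(unstimulated) = 32.780 − 20.260 = 12.520
ΔCt(rapamycin-stimulated) = 31.780 − 20.800 = 10.980
ΔΔCt = 10.980 − 12.520 = -1.540
Fold change = 2^(−(-1.540)) = 2^1.540 = 2.9079

2.908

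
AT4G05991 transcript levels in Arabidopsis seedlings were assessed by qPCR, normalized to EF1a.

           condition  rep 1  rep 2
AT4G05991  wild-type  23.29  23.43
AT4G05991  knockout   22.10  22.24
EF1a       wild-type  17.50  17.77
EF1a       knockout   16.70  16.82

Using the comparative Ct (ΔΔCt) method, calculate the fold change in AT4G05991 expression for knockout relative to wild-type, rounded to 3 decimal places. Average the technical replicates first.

Mean Ct: AT4G05991 wild-type 23.360; AT4G05991 knockout 22.170; EF1a wild-type 17.635; EF1a knockout 16.760
ΔCt(wild-type) = 23.360 − 17.635 = 5.725
ΔCt(knockout) = 22.170 − 16.760 = 5.410
ΔΔCt = 5.410 − 5.725 = -0.315
Fold change = 2^(−(-0.315)) = 2^0.315 = 1.2440

1.244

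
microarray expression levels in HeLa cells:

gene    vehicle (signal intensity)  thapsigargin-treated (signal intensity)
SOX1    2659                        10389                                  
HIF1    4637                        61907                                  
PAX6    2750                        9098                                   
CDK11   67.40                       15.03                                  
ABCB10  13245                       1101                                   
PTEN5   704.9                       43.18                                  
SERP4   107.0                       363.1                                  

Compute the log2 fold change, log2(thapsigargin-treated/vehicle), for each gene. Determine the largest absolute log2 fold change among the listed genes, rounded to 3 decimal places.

4.029

log2(10389/2659) = 1.966  (SOX1)
log2(61907/4637) = 3.739  (HIF1)
log2(9098/2750) = 1.726  (PAX6)
log2(15.03/67.40) = -2.165  (CDK11)
log2(1101/13245) = -3.589  (ABCB10)
log2(43.18/704.9) = -4.029  (PTEN5)
log2(363.1/107.0) = 1.763  (SERP4)
The largest magnitude belongs to PTEN5.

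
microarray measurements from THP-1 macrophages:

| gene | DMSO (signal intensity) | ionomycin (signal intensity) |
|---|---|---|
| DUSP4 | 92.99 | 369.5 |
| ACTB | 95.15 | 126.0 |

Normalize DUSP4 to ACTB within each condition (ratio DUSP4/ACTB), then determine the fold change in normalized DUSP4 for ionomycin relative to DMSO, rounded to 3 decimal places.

3.001

DUSP4/ACTB (DMSO) = 92.99 / 95.15 = 0.9773
DUSP4/ACTB (ionomycin) = 369.5 / 126.0 = 2.9325
Fold change = 2.9325 / 0.9773 = 3.0007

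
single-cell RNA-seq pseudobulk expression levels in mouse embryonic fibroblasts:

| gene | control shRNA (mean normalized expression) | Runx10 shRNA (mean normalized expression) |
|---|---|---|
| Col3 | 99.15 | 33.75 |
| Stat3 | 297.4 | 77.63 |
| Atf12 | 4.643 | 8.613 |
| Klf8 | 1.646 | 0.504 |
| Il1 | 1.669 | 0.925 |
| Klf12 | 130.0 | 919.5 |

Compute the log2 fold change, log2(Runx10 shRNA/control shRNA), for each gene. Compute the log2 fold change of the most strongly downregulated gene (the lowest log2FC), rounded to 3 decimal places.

-1.938

log2(33.75/99.15) = -1.555  (Col3)
log2(77.63/297.4) = -1.938  (Stat3)
log2(8.613/4.643) = 0.891  (Atf12)
log2(0.504/1.646) = -1.707  (Klf8)
log2(0.925/1.669) = -0.851  (Il1)
log2(919.5/130.0) = 2.822  (Klf12)
Stat3 is most strongly downregulated.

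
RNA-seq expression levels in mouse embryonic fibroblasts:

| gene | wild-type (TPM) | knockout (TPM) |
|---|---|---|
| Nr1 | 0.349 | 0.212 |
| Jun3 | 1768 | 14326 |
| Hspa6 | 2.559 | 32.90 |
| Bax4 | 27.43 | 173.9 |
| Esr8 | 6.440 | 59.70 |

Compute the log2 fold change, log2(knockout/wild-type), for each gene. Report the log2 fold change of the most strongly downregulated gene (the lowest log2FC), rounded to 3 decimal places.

-0.719

log2(0.212/0.349) = -0.719  (Nr1)
log2(14326/1768) = 3.018  (Jun3)
log2(32.90/2.559) = 3.684  (Hspa6)
log2(173.9/27.43) = 2.664  (Bax4)
log2(59.70/6.440) = 3.213  (Esr8)
Nr1 is most strongly downregulated.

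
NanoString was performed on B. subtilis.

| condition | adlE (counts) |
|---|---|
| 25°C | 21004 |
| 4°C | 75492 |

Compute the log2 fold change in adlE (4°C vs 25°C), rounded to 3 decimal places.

1.846

Fold change = 75492 / 21004 = 3.5942
log2(3.5942) = 1.8457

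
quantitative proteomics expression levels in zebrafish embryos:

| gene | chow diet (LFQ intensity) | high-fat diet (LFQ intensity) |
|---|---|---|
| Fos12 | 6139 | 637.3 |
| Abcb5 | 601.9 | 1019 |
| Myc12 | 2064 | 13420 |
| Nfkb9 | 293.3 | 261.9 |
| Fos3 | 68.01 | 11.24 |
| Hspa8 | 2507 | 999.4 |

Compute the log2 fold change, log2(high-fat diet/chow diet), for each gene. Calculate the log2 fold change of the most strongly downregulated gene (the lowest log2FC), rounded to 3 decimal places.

-3.268

log2(637.3/6139) = -3.268  (Fos12)
log2(1019/601.9) = 0.760  (Abcb5)
log2(13420/2064) = 2.701  (Myc12)
log2(261.9/293.3) = -0.163  (Nfkb9)
log2(11.24/68.01) = -2.597  (Fos3)
log2(999.4/2507) = -1.327  (Hspa8)
Fos12 is most strongly downregulated.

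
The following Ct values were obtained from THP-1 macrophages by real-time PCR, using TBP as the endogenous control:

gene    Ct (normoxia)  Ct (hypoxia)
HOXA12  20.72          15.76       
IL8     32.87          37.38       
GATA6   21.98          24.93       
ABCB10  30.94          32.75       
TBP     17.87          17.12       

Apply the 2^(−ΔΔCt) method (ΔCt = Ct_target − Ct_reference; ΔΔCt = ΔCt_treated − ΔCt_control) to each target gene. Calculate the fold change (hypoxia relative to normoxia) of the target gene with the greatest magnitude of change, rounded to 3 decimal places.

HOXA12: ΔΔCt = (15.76−17.12) − (20.72−17.87) = -1.36 − 2.85 = -4.21; fold change = 2^4.21 = 18.507
IL8: ΔΔCt = (37.38−17.12) − (32.87−17.87) = 20.26 − 15.00 = 5.26; fold change = 2^-5.26 = 0.026
GATA6: ΔΔCt = (24.93−17.12) − (21.98−17.87) = 7.81 − 4.11 = 3.70; fold change = 2^-3.70 = 0.077
ABCB10: ΔΔCt = (32.75−17.12) − (30.94−17.87) = 15.63 − 13.07 = 2.56; fold change = 2^-2.56 = 0.170
IL8 has the largest |ΔΔCt| = 5.26.

0.026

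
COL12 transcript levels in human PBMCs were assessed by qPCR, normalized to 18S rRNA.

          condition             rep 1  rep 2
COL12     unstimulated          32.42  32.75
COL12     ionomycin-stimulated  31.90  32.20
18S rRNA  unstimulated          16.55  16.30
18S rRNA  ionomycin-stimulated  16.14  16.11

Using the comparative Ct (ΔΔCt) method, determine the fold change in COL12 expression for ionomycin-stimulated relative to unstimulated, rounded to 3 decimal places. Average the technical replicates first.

1.177

Mean Ct: COL12 unstimulated 32.585; COL12 ionomycin-stimulated 32.050; 18S rRNA unstimulated 16.425; 18S rRNA ionomycin-stimulated 16.125
ΔCt(unstimulated) = 32.585 − 16.425 = 16.160
ΔCt(ionomycin-stimulated) = 32.050 − 16.125 = 15.925
ΔΔCt = 15.925 − 16.160 = -0.235
Fold change = 2^(−(-0.235)) = 2^0.235 = 1.1769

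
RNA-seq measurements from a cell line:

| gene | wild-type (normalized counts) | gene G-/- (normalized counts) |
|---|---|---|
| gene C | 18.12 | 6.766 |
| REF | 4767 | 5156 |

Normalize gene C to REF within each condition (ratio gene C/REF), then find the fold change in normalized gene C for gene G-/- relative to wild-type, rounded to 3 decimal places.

gene C/REF (wild-type) = 18.12 / 4767 = 0.0038011
gene C/REF (gene G-/-) = 6.766 / 5156 = 0.0013123
Fold change = 0.0013123 / 0.0038011 = 0.3452

0.345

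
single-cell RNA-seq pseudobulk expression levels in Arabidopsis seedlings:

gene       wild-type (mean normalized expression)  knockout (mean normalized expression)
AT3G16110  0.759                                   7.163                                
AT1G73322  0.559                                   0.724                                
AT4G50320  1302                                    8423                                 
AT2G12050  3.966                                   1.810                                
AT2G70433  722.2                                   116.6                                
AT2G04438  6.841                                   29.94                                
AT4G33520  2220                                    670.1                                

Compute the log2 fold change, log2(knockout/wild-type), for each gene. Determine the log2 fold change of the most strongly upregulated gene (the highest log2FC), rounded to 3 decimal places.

3.238

log2(7.163/0.759) = 3.238  (AT3G16110)
log2(0.724/0.559) = 0.373  (AT1G73322)
log2(8423/1302) = 2.694  (AT4G50320)
log2(1.810/3.966) = -1.132  (AT2G12050)
log2(116.6/722.2) = -2.631  (AT2G70433)
log2(29.94/6.841) = 2.130  (AT2G04438)
log2(670.1/2220) = -1.728  (AT4G33520)
AT3G16110 is most strongly upregulated.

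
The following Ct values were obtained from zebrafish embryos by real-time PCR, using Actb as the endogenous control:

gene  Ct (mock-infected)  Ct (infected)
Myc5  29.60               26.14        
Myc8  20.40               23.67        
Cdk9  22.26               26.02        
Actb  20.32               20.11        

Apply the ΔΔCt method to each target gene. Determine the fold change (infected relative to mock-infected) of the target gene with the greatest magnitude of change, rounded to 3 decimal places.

Myc5: ΔΔCt = (26.14−20.11) − (29.60−20.32) = 6.03 − 9.28 = -3.25; fold change = 2^3.25 = 9.514
Myc8: ΔΔCt = (23.67−20.11) − (20.40−20.32) = 3.56 − 0.08 = 3.48; fold change = 2^-3.48 = 0.090
Cdk9: ΔΔCt = (26.02−20.11) − (22.26−20.32) = 5.91 − 1.94 = 3.97; fold change = 2^-3.97 = 0.064
Cdk9 has the largest |ΔΔCt| = 3.97.

0.064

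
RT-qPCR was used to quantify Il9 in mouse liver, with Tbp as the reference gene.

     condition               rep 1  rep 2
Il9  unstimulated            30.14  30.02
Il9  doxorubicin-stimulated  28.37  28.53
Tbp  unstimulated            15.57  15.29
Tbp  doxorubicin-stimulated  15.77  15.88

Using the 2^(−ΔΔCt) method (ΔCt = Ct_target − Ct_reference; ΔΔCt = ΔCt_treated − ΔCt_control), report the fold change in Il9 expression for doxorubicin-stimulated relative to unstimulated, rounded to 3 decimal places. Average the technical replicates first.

Mean Ct: Il9 unstimulated 30.080; Il9 doxorubicin-stimulated 28.450; Tbp unstimulated 15.430; Tbp doxorubicin-stimulated 15.825
ΔCt(unstimulated) = 30.080 − 15.430 = 14.650
ΔCt(doxorubicin-stimulated) = 28.450 − 15.825 = 12.625
ΔΔCt = 12.625 − 14.650 = -2.025
Fold change = 2^(−(-2.025)) = 2^2.025 = 4.0699

4.070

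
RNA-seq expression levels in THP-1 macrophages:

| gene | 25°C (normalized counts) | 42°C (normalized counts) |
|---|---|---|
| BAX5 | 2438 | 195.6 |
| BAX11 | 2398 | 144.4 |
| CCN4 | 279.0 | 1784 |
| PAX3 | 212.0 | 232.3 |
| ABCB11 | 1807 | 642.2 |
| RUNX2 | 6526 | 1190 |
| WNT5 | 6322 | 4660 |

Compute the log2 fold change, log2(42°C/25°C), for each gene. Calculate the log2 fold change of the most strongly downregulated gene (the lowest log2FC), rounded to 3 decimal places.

log2(195.6/2438) = -3.640  (BAX5)
log2(144.4/2398) = -4.054  (BAX11)
log2(1784/279.0) = 2.677  (CCN4)
log2(232.3/212.0) = 0.132  (PAX3)
log2(642.2/1807) = -1.493  (ABCB11)
log2(1190/6526) = -2.455  (RUNX2)
log2(4660/6322) = -0.440  (WNT5)
BAX11 is most strongly downregulated.

-4.054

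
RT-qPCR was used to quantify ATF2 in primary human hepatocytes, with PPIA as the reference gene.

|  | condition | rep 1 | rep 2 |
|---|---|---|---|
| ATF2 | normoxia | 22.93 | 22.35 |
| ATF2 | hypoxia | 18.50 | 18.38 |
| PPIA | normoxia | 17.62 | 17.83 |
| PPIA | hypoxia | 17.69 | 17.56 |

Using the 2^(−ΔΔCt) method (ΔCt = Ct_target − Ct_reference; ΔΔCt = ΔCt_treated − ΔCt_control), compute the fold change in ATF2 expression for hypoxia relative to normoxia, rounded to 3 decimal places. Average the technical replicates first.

17.148

Mean Ct: ATF2 normoxia 22.640; ATF2 hypoxia 18.440; PPIA normoxia 17.725; PPIA hypoxia 17.625
ΔCt(normoxia) = 22.640 − 17.725 = 4.915
ΔCt(hypoxia) = 18.440 − 17.625 = 0.815
ΔΔCt = 0.815 − 4.915 = -4.100
Fold change = 2^(−(-4.100)) = 2^4.100 = 17.1484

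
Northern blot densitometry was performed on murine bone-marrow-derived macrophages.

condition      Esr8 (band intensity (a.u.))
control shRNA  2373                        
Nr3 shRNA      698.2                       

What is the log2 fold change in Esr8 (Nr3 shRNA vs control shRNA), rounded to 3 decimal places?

Fold change = 698.2 / 2373 = 0.2942
log2(0.2942) = -1.7650

-1.765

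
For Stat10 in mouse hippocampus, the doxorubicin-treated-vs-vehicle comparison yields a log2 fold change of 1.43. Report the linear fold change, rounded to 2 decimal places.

2.69

Fold change = 2^(1.43) = 2.694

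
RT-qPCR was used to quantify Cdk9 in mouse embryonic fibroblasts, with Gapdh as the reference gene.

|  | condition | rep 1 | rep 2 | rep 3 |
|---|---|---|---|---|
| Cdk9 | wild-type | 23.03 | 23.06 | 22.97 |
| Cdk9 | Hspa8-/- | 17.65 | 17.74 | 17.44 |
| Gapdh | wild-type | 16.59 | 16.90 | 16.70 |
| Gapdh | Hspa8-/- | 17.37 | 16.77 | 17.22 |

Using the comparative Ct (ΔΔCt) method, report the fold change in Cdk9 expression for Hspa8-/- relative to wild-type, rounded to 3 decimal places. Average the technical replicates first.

55.715

Mean Ct: Cdk9 wild-type 23.020; Cdk9 Hspa8-/- 17.610; Gapdh wild-type 16.730; Gapdh Hspa8-/- 17.120
ΔCt(wild-type) = 23.020 − 16.730 = 6.290
ΔCt(Hspa8-/-) = 17.610 − 17.120 = 0.490
ΔΔCt = 0.490 − 6.290 = -5.800
Fold change = 2^(−(-5.800)) = 2^5.800 = 55.7152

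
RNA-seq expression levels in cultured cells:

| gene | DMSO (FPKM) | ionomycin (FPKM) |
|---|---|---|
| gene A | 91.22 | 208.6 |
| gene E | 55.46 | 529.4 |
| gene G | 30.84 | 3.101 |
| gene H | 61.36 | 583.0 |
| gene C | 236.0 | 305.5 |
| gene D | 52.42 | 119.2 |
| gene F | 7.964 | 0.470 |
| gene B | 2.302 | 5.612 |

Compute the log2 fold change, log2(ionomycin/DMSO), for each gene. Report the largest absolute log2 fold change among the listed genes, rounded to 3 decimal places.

4.083

log2(208.6/91.22) = 1.193  (gene A)
log2(529.4/55.46) = 3.255  (gene E)
log2(3.101/30.84) = -3.314  (gene G)
log2(583.0/61.36) = 3.248  (gene H)
log2(305.5/236.0) = 0.372  (gene C)
log2(119.2/52.42) = 1.185  (gene D)
log2(0.470/7.964) = -4.083  (gene F)
log2(5.612/2.302) = 1.286  (gene B)
The largest magnitude belongs to gene F.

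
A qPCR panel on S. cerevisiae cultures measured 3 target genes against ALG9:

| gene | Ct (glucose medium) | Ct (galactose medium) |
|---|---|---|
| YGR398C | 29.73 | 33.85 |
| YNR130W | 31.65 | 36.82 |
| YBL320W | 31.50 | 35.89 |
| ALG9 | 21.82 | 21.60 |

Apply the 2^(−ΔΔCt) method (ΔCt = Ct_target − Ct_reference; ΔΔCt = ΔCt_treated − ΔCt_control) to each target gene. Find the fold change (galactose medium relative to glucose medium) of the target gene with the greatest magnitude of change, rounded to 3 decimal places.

YGR398C: ΔΔCt = (33.85−21.60) − (29.73−21.82) = 12.25 − 7.91 = 4.34; fold change = 2^-4.34 = 0.049
YNR130W: ΔΔCt = (36.82−21.60) − (31.65−21.82) = 15.22 − 9.83 = 5.39; fold change = 2^-5.39 = 0.024
YBL320W: ΔΔCt = (35.89−21.60) − (31.50−21.82) = 14.29 − 9.68 = 4.61; fold change = 2^-4.61 = 0.041
YNR130W has the largest |ΔΔCt| = 5.39.

0.024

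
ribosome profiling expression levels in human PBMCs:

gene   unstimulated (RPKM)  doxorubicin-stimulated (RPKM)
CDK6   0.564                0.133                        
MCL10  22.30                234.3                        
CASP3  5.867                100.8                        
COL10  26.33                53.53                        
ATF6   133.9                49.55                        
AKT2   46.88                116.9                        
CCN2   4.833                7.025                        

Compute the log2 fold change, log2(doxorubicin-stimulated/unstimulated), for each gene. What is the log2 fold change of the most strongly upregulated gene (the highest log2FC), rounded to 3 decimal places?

4.103

log2(0.133/0.564) = -2.084  (CDK6)
log2(234.3/22.30) = 3.393  (MCL10)
log2(100.8/5.867) = 4.103  (CASP3)
log2(53.53/26.33) = 1.024  (COL10)
log2(49.55/133.9) = -1.434  (ATF6)
log2(116.9/46.88) = 1.318  (AKT2)
log2(7.025/4.833) = 0.540  (CCN2)
CASP3 is most strongly upregulated.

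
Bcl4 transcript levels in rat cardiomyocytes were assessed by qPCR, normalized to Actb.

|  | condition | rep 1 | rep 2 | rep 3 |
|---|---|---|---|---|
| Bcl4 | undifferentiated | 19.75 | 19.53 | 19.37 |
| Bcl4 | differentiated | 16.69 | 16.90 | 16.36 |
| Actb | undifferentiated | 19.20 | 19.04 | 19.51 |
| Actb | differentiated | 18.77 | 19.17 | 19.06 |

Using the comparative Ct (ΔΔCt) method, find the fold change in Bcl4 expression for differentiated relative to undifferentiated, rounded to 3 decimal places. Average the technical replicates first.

Mean Ct: Bcl4 undifferentiated 19.550; Bcl4 differentiated 16.650; Actb undifferentiated 19.250; Actb differentiated 19.000
ΔCt(undifferentiated) = 19.550 − 19.250 = 0.300
ΔCt(differentiated) = 16.650 − 19.000 = -2.350
ΔΔCt = -2.350 − 0.300 = -2.650
Fold change = 2^(−(-2.650)) = 2^2.650 = 6.2767

6.277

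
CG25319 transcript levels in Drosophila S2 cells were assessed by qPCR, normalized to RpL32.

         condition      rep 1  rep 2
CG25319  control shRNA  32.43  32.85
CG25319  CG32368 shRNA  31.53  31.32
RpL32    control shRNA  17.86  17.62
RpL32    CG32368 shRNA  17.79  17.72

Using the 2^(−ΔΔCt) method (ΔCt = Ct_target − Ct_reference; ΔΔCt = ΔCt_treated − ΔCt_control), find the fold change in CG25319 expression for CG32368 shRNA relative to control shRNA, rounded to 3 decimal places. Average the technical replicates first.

Mean Ct: CG25319 control shRNA 32.640; CG25319 CG32368 shRNA 31.425; RpL32 control shRNA 17.740; RpL32 CG32368 shRNA 17.755
ΔCt(control shRNA) = 32.640 − 17.740 = 14.900
ΔCt(CG32368 shRNA) = 31.425 − 17.755 = 13.670
ΔΔCt = 13.670 − 14.900 = -1.230
Fold change = 2^(−(-1.230)) = 2^1.230 = 2.3457

2.346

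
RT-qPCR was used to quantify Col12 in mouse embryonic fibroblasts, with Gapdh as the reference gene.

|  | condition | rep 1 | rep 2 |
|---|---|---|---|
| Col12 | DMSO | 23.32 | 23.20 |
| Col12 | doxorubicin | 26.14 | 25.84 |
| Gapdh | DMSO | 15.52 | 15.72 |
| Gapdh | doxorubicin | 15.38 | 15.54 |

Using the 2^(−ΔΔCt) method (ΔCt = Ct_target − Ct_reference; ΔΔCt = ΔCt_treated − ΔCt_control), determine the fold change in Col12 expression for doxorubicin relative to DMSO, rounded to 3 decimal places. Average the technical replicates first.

0.135

Mean Ct: Col12 DMSO 23.260; Col12 doxorubicin 25.990; Gapdh DMSO 15.620; Gapdh doxorubicin 15.460
ΔCt(DMSO) = 23.260 − 15.620 = 7.640
ΔCt(doxorubicin) = 25.990 − 15.460 = 10.530
ΔΔCt = 10.530 − 7.640 = 2.890
Fold change = 2^(−2.890) = 0.1349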